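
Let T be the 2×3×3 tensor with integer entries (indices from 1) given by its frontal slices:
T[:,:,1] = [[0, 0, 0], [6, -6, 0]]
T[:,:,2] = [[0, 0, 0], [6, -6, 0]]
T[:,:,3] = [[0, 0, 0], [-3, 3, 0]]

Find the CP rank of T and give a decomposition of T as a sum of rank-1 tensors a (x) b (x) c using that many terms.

Lower bound: T ≠ 0 (e.g. T[2,1,1] = 6), so rank(T) ≥ 1.
Upper bound: if T = a (x) b (x) c then every fibre of T is a multiple of the corresponding factor, so read the factors off the fibres through the nonzero entry T[2,1,1] = 6.
The mode-1 fibre T[:,1,1] = [0, 6] gives a = (0, 1) (primitive direction); the mode-2 fibre T[2,:,1] = [6, -6, 0] gives b = (1, -1, 0); then c[k] = T[2,1,k] / (a[2]·b[1]) = [6, 6, -3] / 1 = (6, 6, -3).
Expanding (0, 1) (x) (1, -1, 0) (x) (6, 6, -3) reproduces all 18 entries of T, so T = (0, 1) (x) (1, -1, 0) (x) (6, 6, -3) and rank(T) ≤ 1.
These bounds meet, so rank(T) = 1.

rank(T) = 1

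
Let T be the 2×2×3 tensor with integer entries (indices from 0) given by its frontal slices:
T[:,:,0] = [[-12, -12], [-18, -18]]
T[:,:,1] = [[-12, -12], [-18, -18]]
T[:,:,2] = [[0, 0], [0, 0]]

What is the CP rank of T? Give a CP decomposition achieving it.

rank(T) = 1

Lower bound: T ≠ 0 (e.g. T[0,0,0] = -12), so rank(T) ≥ 1.
Upper bound: if T = a ∘ b ∘ c then every fibre of T is a multiple of the corresponding factor, so read the factors off the fibres through the nonzero entry T[0,0,0] = -12.
The mode-1 fibre T[:,0,0] = [-12, -18] gives a = [2, 3] (primitive direction); the mode-2 fibre T[0,:,0] = [-12, -12] gives b = [1, 1]; then c[k] = T[0,0,k] / (a[0]·b[0]) = [-12, -12, 0] / 2 = [-6, -6, 0].
Expanding [2, 3] ∘ [1, 1] ∘ [-6, -6, 0] reproduces all 12 entries of T, so T = [2, 3] ∘ [1, 1] ∘ [-6, -6, 0] and rank(T) ≤ 1.
These bounds meet, so rank(T) = 1.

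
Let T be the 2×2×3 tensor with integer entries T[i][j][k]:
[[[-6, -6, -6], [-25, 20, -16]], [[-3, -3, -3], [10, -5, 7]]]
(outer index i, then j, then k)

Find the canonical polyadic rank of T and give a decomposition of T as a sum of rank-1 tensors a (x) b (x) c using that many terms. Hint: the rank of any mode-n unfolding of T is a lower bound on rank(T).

rank(T) = 2

Lower bound: the mode-2 unfolding of T (rows indexed by j, columns by (i,k) = (0,0), (0,1), (0,2), (1,0), (1,1), (1,2)) is [[-6, -6, -6, -3, -3, -3], [-25, 20, -16, 10, -5, 7]].
There the 2×2 minor on rows j ∈ {0, 1}, columns (i,k) ∈ {(0,0), (0,1)} is det [[-6, -6], [-25, 20]] = -270 ≠ 0, so this unfolding has rank ≥ 2; CP rank is at least every unfolding rank, so rank(T) ≥ 2. (Unfolding ranks only ever bound the CP rank from below — rank(T) can be strictly larger than all of them — so the matching upper bound has to come from an explicit 2-term decomposition.)
Upper bound — finding two terms. Write S_k = T[:,:,k] for the frontal slices: S₀ = [[-6, -25], [-3, 10]], S₁ = [[-6, 20], [-3, -5]], S₂ = [[-6, -16], [-3, 7]].
If T = a₁ (x) b₁ (x) c₁ + a₂ (x) b₂ (x) c₂ then each S_k = c₁[k]·a₁b₁ᵀ + c₂[k]·a₂b₂ᵀ. S₀ and S₁ are linearly independent, so a₁b₁ᵀ and a₂b₂ᵀ must span the same plane of matrices: they are the rank-1 matrices of the form x·S₀ + y·S₁.
det(x·S₀ + y·S₁) is −135·x² − 45·xy + 90·y² = (-45)·(3·x − 2·y)(x + y), vanishing at (x:y) = (2:3) and (1:-1).
M₁ = 2·S₀ + 3·S₁ = [[-30, 10], [-15, 5]] = (-5)·[2, 1][3, -1]ᵀ and M₂ = S₀ − S₁ = [[0, -45], [0, 15]] = (-15)·[3, -1][0, 1]ᵀ, so take a₁ = [2, 1], b₁ = [3, -1], a₂ = [3, -1], b₂ = [0, 1].
Each slice is an integer combination of E₁ = a₁b₁ᵀ and E₂ = a₂b₂ᵀ: S₀ = −E₁ − 9·E₂, S₁ = −E₁ + 6·E₂, S₂ = −E₁ − 6·E₂; reading off coefficients, c₁ = [-1, -1, -1] and c₂ = [-9, 6, -6].
Hence T = [2, 1] (x) [3, -1] (x) [-1, -1, -1] + [3, -1] (x) [0, 1] (x) [-9, 6, -6], so rank(T) ≤ 2.
These bounds meet, so rank(T) = 2.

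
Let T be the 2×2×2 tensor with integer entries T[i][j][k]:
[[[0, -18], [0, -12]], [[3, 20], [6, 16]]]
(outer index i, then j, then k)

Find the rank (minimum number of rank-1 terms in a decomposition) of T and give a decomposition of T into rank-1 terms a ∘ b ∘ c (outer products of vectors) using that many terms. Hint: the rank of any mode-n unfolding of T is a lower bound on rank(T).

Lower bound: the mode-3 unfolding of T (rows indexed by k, columns by (i,j) = (0,0), (0,1), (1,0), (1,1)) is [[0, 0, 3, 6], [-18, -12, 20, 16]].
There the 2×2 minor on rows k ∈ {0, 1}, columns (i,j) ∈ {(0,0), (1,0)} is det [[0, 3], [-18, 20]] = 54 ≠ 0, so this unfolding has rank ≥ 2; CP rank is at least every unfolding rank, so rank(T) ≥ 2. (This is only a lower bound: in general the CP rank may exceed every unfolding rank, so we still need to exhibit 2 rank-1 terms summing to T.)
Upper bound — finding two terms. Write S_k = T[:,:,k] for the frontal slices: S₀ = [[0, 0], [3, 6]], S₁ = [[-18, -12], [20, 16]].
If T = a₁ ∘ b₁ ∘ c₁ + a₂ ∘ b₂ ∘ c₂ then each S_k = c₁[k]·a₁b₁ᵀ + c₂[k]·a₂b₂ᵀ. S₀ and S₁ are linearly independent, so a₁b₁ᵀ and a₂b₂ᵀ must span the same plane of matrices: they are the rank-1 matrices of the form x·S₀ + y·S₁.
det(x·S₀ + y·S₁) is −72·xy − 48·y² = (-24)·(3·x + 2·y)(y), vanishing at (x:y) = (2:-3) and (1:0).
M₁ = 2·S₀ − 3·S₁ = [[54, 36], [-54, -36]] = 18·(1, -1)(3, 2)ᵀ and M₂ = S₀ = [[0, 0], [3, 6]] = 3·(0, 1)(1, 2)ᵀ, so take a₁ = (1, -1), b₁ = (3, 2), a₂ = (0, 1), b₂ = (1, 2).
Each slice is an integer combination of E₁ = a₁b₁ᵀ and E₂ = a₂b₂ᵀ: S₀ = 3·E₂, S₁ = −6·E₁ + 2·E₂; reading off coefficients, c₁ = (0, -6) and c₂ = (3, 2).
Hence T = (1, -1) ∘ (3, 2) ∘ (0, -6) + (0, 1) ∘ (1, 2) ∘ (3, 2), so rank(T) ≤ 2.
These bounds meet, so rank(T) = 2.
Check entry T[0,0,0] = 0: (1)·(3)·(0) + (0)·(1)·(3) = 0.

rank(T) = 2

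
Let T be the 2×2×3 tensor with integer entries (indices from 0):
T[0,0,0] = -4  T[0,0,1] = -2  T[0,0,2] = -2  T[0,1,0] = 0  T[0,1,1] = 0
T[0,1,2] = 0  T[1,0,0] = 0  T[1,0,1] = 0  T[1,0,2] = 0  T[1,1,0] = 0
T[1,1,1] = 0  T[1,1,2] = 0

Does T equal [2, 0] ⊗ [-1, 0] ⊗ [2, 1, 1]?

Reconstruct entrywise from the claimed factors. For example, T[1,1,2] = 0 and Σₗ aₗ[1]bₗ[1]cₗ[2] = (0)·(0)·(1) = 0; checking all 12 entries, every one matches. The claim holds.

Yes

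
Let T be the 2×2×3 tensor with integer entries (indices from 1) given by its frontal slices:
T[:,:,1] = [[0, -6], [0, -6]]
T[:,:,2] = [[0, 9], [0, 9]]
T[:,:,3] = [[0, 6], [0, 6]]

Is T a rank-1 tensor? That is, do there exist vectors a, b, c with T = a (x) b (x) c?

Yes

The mode-1 fibre T[:,2,1] = [-6, -6] gives a = [1, 1] (primitive direction); the mode-2 fibre T[1,:,1] = [0, -6] gives b = [0, 1]; then c[k] = T[1,2,k] / (a[1]·b[2]) = [-6, 9, 6] / 1 = [-6, 9, 6].
Expanding [1, 1] (x) [0, 1] (x) [-6, 9, 6] reproduces all 12 entries of T, so T = [1, 1] (x) [0, 1] (x) [-6, 9, 6] and rank(T) ≤ 1.
Equivalently every frontal slice T[:,:,k] is c[k] times the rank-1 matrix [1, 1] (x) [0, 1]. So T has rank 1 (it is nonzero).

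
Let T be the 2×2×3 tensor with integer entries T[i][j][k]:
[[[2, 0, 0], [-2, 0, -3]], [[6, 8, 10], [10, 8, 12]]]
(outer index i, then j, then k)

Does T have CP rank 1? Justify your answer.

The mode-3 unfolding of T (rows indexed by k, columns by (i,j) = (0,0), (0,1), (1,0), (1,1)) is [[2, -2, 6, 10], [0, 0, 8, 8], [0, -3, 10, 12]].
There the 3×3 minor on rows k ∈ {0, 1, 2}, columns (i,j) ∈ {(0,0), (0,1), (1,0)} is det [[2, -2, 6], [0, 0, 8], [0, -3, 10]] = 48 ≠ 0, so this unfolding has rank ≥ 3; CP rank is at least every unfolding rank, so rank(T) ≥ 3.
In particular rank(T) ≥ 3 > 1, so T is not rank-1.

No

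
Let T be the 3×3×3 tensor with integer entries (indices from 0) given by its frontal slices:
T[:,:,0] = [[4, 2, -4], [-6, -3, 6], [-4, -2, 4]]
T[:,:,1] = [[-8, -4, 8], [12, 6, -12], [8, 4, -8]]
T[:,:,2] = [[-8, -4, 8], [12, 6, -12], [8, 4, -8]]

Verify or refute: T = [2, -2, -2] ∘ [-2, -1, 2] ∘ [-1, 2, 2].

Reconstruct entry (1,0,0) from the claimed factors: Σₗ aₗ[1]bₗ[0]cₗ[0] = (-2)·(-2)·(-1) = -4, but T[1,0,0] = -6. The claim is false.

No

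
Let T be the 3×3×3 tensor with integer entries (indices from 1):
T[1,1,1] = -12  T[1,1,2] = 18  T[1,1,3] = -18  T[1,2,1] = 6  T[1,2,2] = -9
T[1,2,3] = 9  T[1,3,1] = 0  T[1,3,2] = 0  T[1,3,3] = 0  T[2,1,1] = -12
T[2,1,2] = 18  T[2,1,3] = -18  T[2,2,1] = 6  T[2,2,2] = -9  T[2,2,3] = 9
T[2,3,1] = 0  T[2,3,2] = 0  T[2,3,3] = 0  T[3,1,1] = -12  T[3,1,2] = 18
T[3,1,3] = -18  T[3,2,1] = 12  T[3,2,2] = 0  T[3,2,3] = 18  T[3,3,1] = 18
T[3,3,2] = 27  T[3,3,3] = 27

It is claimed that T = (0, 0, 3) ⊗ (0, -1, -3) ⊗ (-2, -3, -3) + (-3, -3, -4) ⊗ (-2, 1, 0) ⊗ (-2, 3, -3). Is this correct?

Reconstruct entry (3,1,1) from the claimed factors: Σₗ aₗ[3]bₗ[1]cₗ[1] = (3)·(0)·(-2) + (-4)·(-2)·(-2) = -16, but T[3,1,1] = -12. The claim is false.

No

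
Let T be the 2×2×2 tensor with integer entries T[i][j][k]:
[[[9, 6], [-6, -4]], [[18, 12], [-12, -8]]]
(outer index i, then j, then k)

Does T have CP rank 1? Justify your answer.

Yes

If T = a ⊗ b ⊗ c then every fibre of T is a multiple of the corresponding factor, so read the factors off the fibres through the nonzero entry T[0,0,0] = 9.
The mode-1 fibre T[:,0,0] = [9, 18] gives a = [1, 2] (primitive direction); the mode-2 fibre T[0,:,0] = [9, -6] gives b = [3, -2]; then c[k] = T[0,0,k] / (a[0]·b[0]) = [9, 6] / 3 = [3, 2].
Expanding [1, 2] ⊗ [3, -2] ⊗ [3, 2] reproduces all 8 entries of T, so T = [1, 2] ⊗ [3, -2] ⊗ [3, 2] and rank(T) ≤ 1.
Equivalently every frontal slice T[:,:,k] is c[k] times the rank-1 matrix [1, 2] ⊗ [3, -2]. So T has rank 1 (it is nonzero).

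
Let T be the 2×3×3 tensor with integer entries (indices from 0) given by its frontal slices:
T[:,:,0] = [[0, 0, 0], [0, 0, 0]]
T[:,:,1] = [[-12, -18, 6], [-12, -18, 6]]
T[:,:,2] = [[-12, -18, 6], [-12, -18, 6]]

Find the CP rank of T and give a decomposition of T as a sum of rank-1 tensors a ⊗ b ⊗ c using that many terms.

Lower bound: T ≠ 0 (e.g. T[0,0,1] = -12), so rank(T) ≥ 1.
Upper bound: if T = a ⊗ b ⊗ c then every fibre of T is a multiple of the corresponding factor, so read the factors off the fibres through the nonzero entry T[0,0,1] = -12.
The mode-1 fibre T[:,0,1] = [-12, -12] gives a = [1, 1] (primitive direction); the mode-2 fibre T[0,:,1] = [-12, -18, 6] gives b = [2, 3, -1]; then c[k] = T[0,0,k] / (a[0]·b[0]) = [0, -12, -12] / 2 = [0, -6, -6].
Expanding [1, 1] ⊗ [2, 3, -1] ⊗ [0, -6, -6] reproduces all 18 entries of T, so T = [1, 1] ⊗ [2, 3, -1] ⊗ [0, -6, -6] and rank(T) ≤ 1.
These bounds meet, so rank(T) = 1.
Check entry T[0,0,1] = -12: (1)·(2)·(-6) = -12.

rank(T) = 1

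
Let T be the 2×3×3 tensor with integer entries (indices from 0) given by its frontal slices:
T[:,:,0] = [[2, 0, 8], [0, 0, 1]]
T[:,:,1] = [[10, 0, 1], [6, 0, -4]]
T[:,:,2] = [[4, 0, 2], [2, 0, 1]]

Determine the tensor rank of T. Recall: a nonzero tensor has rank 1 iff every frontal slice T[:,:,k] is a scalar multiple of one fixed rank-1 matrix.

3

Lower bound: the mode-3 unfolding of T (rows indexed by k, columns by (i,j) = (0,0), (0,1), (0,2), (1,0), (1,1), (1,2)) is [[2, 0, 8, 0, 0, 1], [10, 0, 1, 6, 0, -4], [4, 0, 2, 2, 0, 1]].
There the 3×3 minor on rows k ∈ {0, 1, 2}, columns (i,j) ∈ {(0,0), (0,2), (1,0)} is det [[2, 8, 0], [10, 1, 6], [4, 2, 2]] = 12 ≠ 0, so this unfolding has rank ≥ 3; CP rank is at least every unfolding rank, so rank(T) ≥ 3. (Flattening ranks never certify an upper bound on CP rank; for that we must actually write T with 3 rank-1 terms.)
Upper bound: T is a sum of 3 rank-1 terms, T = [1, -2] ⊗ [0, 0, 1] ⊗ [2, 1, 0] + [1, 1] ⊗ [1, 0, -2] ⊗ [-2, 2, 0] + [2, 1] ⊗ [2, 0, 1] ⊗ [1, 2, 1] (written with every a and b primitive with positive leading entry and the scale carried by c; CP decompositions are not unique, and this one is verified by expanding entrywise), so rank(T) ≤ 3.
These bounds meet, so rank(T) = 3.
Check entry T[1,0,1] = 6: (-2)·(0)·(1) + (1)·(1)·(2) + (1)·(2)·(2) = 6.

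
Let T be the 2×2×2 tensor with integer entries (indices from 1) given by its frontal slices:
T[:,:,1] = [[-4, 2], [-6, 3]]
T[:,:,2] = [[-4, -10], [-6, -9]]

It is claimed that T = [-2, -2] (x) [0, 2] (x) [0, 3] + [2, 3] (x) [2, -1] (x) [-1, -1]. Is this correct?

Yes

Reconstruct entrywise from the claimed factors. For example, T[2,1,1] = -6 and Σₗ aₗ[2]bₗ[1]cₗ[1] = (-2)·(0)·(0) + (3)·(2)·(-1) = -6; checking all 8 entries, every one matches. The claim holds.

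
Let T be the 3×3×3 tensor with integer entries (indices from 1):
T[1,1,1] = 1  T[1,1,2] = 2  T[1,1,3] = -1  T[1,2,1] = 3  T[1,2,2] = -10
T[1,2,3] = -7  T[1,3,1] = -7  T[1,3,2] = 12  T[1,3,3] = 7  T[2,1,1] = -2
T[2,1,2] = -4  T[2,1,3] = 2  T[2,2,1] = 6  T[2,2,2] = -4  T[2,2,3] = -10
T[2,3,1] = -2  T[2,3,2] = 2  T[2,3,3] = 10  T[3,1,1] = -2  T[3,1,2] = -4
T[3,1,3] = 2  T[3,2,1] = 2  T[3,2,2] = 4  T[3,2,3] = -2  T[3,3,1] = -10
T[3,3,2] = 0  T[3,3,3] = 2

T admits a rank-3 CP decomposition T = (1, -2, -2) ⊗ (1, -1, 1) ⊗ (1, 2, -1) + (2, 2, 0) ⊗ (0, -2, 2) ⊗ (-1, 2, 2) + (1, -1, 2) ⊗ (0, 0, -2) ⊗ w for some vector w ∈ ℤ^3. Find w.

Subtract the known terms from T to get the rank-1 residual R = (1, -1, 2) ⊗ (0, 0, -2) ⊗ w, so R[i,j,k] = a[i]·b[j]·w[k]. Pick indices with nonzero a[1]·b[3] = (1)·(-2) = -2. Only the fibre through (1,3,·) is needed: R[1,3,:] = T[1,3,:] − Σₗ aₗ[1]bₗ[3]cₗ = [-7, 12, 7] − (1)·(1)·(1, 2, -1) − (2)·(2)·(-1, 2, 2) = [-4, 2, 0]. Then w[k] = R[1,3,k] / -2 for each k, giving w = [-4, 2, 0] / -2 = (2, -1, 0).

w = (2, -1, 0)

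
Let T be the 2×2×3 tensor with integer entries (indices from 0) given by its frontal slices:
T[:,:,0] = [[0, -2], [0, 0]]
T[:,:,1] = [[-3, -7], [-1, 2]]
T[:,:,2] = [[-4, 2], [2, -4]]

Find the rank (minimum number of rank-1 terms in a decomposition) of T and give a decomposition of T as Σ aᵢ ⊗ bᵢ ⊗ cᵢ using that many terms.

rank(T) = 3

Lower bound: the mode-3 unfolding of T (rows indexed by k, columns by (i,j) = (0,0), (0,1), (1,0), (1,1)) is [[0, -2, 0, 0], [-3, -7, -1, 2], [-4, 2, 2, -4]].
There the 3×3 minor on rows k ∈ {0, 1, 2}, columns (i,j) ∈ {(0,0), (0,1), (1,0)} is det [[0, -2, 0], [-3, -7, -1], [-4, 2, 2]] = -20 ≠ 0, so this unfolding has rank ≥ 3; CP rank is at least every unfolding rank, so rank(T) ≥ 3. (Unfolding ranks only ever bound the CP rank from below — rank(T) can be strictly larger than all of them — so the matching upper bound has to come from an explicit 3-term decomposition.)
Upper bound: T is a sum of 3 rank-1 terms, T = (1, -1) ⊗ (1, -2) ⊗ (0, 1, -2) + (1, 0) ⊗ (0, 1) ⊗ (-2, -1, 0) + (1, 0) ⊗ (1, 1) ⊗ (0, -4, -2) (written with every a and b primitive with positive leading entry and the scale carried by c; CP decompositions are not unique, and this one is verified by expanding entrywise), so rank(T) ≤ 3.
These bounds meet, so rank(T) = 3.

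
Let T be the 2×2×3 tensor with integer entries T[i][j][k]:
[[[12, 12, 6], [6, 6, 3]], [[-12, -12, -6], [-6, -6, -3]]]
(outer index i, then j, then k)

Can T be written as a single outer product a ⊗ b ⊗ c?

Yes

The mode-1 fibre T[:,0,0] = [12, -12] gives a = [1, -1] (primitive direction); the mode-2 fibre T[0,:,0] = [12, 6] gives b = [2, 1]; then c[k] = T[0,0,k] / (a[0]·b[0]) = [12, 12, 6] / 2 = [6, 6, 3].
Expanding [1, -1] ⊗ [2, 1] ⊗ [6, 6, 3] reproduces all 12 entries of T, so T = [1, -1] ⊗ [2, 1] ⊗ [6, 6, 3] and rank(T) ≤ 1.
Equivalently every frontal slice T[:,:,k] is c[k] times the rank-1 matrix [1, -1] ⊗ [2, 1]. So T has rank 1 (it is nonzero).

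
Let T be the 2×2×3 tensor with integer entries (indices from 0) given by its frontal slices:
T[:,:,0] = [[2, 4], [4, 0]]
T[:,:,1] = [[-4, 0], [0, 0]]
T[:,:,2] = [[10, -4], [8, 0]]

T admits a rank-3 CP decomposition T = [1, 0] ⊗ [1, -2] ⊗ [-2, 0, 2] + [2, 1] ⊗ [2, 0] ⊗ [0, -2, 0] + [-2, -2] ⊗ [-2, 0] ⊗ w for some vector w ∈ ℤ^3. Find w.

Subtract the known terms from T to get the rank-1 residual R = [-2, -2] ⊗ [-2, 0] ⊗ w, so R[i,j,k] = a[i]·b[j]·w[k]. Pick indices with nonzero a[0]·b[0] = (-2)·(-2) = 4. Only the fibre through (0,0,·) is needed: R[0,0,:] = T[0,0,:] − Σₗ aₗ[0]bₗ[0]cₗ = [2, -4, 10] − (1)·(1)·[-2, 0, 2] − (2)·(2)·[0, -2, 0] = [4, 4, 8]. Then w[k] = R[0,0,k] / 4 for each k, giving w = [4, 4, 8] / 4 = [1, 1, 2].

w = [1, 1, 2]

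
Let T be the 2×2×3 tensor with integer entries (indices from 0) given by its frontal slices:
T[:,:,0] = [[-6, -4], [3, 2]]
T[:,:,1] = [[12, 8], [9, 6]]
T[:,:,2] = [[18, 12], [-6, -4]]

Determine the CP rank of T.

2

Lower bound: the mode-1 unfolding of T (rows indexed by i, columns by (j,k) = (0,0), (0,1), (0,2), (1,0), (1,1), (1,2)) is [[-6, 12, 18, -4, 8, 12], [3, 9, -6, 2, 6, -4]].
There the 2×2 minor on rows i ∈ {0, 1}, columns (j,k) ∈ {(0,0), (0,1)} is det [[-6, 12], [3, 9]] = -90 ≠ 0, so this unfolding has rank ≥ 2; CP rank is at least every unfolding rank, so rank(T) ≥ 2. (Unfolding ranks only ever bound the CP rank from below — rank(T) can be strictly larger than all of them — so the matching upper bound has to come from an explicit 2-term decomposition.)
Upper bound — finding two terms. Every mode-2 slice of T is a multiple of one matrix: T[:,j,:] = b[j]·M with b = [3, 2] and M = [[-2, 4, 6], [1, 3, -2]] (rows indexed by i, columns by k). So it suffices to write M as a sum of two rank-1 matrices.
Splitting M by its rows (i = 0, 1), M = [1, 0][-2, 4, 6]ᵀ + [0, 1][1, 3, -2]ᵀ.
Hence T = [1, 0] (x) [3, 2] (x) [-2, 4, 6] + [0, 1] (x) [3, 2] (x) [1, 3, -2], so rank(T) ≤ 2.
These bounds meet, so rank(T) = 2.
Check entry T[0,0,2] = 18: (1)·(3)·(6) + (0)·(3)·(-2) = 18.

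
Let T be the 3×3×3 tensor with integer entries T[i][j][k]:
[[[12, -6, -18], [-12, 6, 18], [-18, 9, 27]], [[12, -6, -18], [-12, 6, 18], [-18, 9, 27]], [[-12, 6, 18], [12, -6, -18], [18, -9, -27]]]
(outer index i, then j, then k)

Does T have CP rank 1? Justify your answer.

Yes

If T = a (x) b (x) c then every fibre of T is a multiple of the corresponding factor, so read the factors off the fibres through the nonzero entry T[0,0,0] = 12.
The mode-1 fibre T[:,0,0] = [12, 12, -12] gives a = [1, 1, -1] (primitive direction); the mode-2 fibre T[0,:,0] = [12, -12, -18] gives b = [2, -2, -3]; then c[k] = T[0,0,k] / (a[0]·b[0]) = [12, -6, -18] / 2 = [6, -3, -9].
Expanding [1, 1, -1] (x) [2, -2, -3] (x) [6, -3, -9] reproduces all 27 entries of T, so T = [1, 1, -1] (x) [2, -2, -3] (x) [6, -3, -9] and rank(T) ≤ 1.
Equivalently every frontal slice T[:,:,k] is c[k] times the rank-1 matrix [1, 1, -1] (x) [2, -2, -3]. So T has rank 1 (it is nonzero).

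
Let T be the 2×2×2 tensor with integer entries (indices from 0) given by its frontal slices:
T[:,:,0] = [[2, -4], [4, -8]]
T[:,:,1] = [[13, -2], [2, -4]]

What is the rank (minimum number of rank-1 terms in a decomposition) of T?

2

Lower bound: in the mode-1 unfolding of T (rows indexed by i, columns by (j,k)) the 2×2 minor on rows i ∈ {0, 1}, columns (j,k) ∈ {(0,0), (0,1)} is det [[2, 13], [4, 2]] = -48 ≠ 0, so that unfolding has rank ≥ 2 and hence rank(T) ≥ 2 (CP rank is at least every unfolding rank, though it can be larger).
Upper bound: with S_k = T[:,:,k], the two rank-1 terms a₁b₁ᵀ, a₂b₂ᵀ are the rank-1 members of the pencil x·S₀ + y·S₁.
det(x·S₀ + y·S₁) is −96·xy − 48·y² = (-48)·(y)(2·x + y), vanishing at (x:y) = (1:0) and (1:-2).
M₁ = S₀ = [[2, -4], [4, -8]] = 2·(1, 2)(1, -2)ᵀ and M₂ = S₀ − 2·S₁ = [[-24, 0], [0, 0]] = (-24)·(1, 0)(1, 0)ᵀ, so take a₁ = (1, 2), b₁ = (1, -2), a₂ = (1, 0), b₂ = (1, 0).
Each slice is an integer combination of E₁ = a₁b₁ᵀ and E₂ = a₂b₂ᵀ: S₀ = 2·E₁, S₁ = E₁ + 12·E₂; reading off coefficients, c₁ = (2, 1) and c₂ = (0, 12).
Hence T = (1, 2) (x) (1, -2) (x) (2, 1) + (1, 0) (x) (1, 0) (x) (0, 12), so rank(T) ≤ 2.
These bounds meet, so rank(T) = 2.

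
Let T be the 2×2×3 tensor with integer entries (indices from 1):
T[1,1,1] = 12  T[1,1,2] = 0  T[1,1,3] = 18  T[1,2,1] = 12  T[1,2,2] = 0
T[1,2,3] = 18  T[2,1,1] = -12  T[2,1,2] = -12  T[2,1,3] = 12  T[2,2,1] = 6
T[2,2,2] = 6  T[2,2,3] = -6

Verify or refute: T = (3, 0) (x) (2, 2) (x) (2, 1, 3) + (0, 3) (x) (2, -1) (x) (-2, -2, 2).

Reconstruct entry (1,1,2) from the claimed factors: Σₗ aₗ[1]bₗ[1]cₗ[2] = (3)·(2)·(1) + (0)·(2)·(-2) = 6, but T[1,1,2] = 0. The claim is false.

No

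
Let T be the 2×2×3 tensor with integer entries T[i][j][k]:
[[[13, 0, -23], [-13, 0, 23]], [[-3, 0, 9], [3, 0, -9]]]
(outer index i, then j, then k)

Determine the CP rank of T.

2

Lower bound: the mode-3 unfolding of T (rows indexed by k, columns by (i,j) = (0,0), (0,1), (1,0), (1,1)) is [[13, -13, -3, 3], [0, 0, 0, 0], [-23, 23, 9, -9]].
There the 2×2 minor on rows k ∈ {0, 2}, columns (i,j) ∈ {(0,0), (1,0)} is det [[13, -3], [-23, 9]] = 48 ≠ 0, so this unfolding has rank ≥ 2; CP rank is at least every unfolding rank, so rank(T) ≥ 2. (This is only a lower bound: in general the CP rank may exceed every unfolding rank, so we still need to exhibit 2 rank-1 terms summing to T.)
Upper bound — finding two terms. Every mode-2 slice of T is a multiple of one matrix: T[:,j,:] = b[j]·M with b = (1, -1) and M = [[13, 0, -23], [-3, 0, 9]] (rows indexed by i, columns by k). So it suffices to write M as a sum of two rank-1 matrices.
Splitting M by its rows (i = 0, 1), M = (1, 0)(13, 0, -23)ᵀ + (0, 1)(-3, 0, 9)ᵀ.
Hence T = (1, 0) ⊗ (1, -1) ⊗ (13, 0, -23) + (0, 1) ⊗ (1, -1) ⊗ (-3, 0, 9), so rank(T) ≤ 2.
These bounds meet, so rank(T) = 2.
Check entry T[1,1,0] = 3: (0)·(-1)·(13) + (1)·(-1)·(-3) = 3.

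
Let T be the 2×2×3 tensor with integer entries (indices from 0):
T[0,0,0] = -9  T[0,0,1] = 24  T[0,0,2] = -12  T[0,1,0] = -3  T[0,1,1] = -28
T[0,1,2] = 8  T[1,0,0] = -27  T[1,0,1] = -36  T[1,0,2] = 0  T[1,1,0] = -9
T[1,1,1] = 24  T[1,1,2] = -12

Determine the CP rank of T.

2

Lower bound: the mode-3 unfolding of T (rows indexed by k, columns by (i,j) = (0,0), (0,1), (1,0), (1,1)) is [[-9, -3, -27, -9], [24, -28, -36, 24], [-12, 8, 0, -12]].
There the 2×2 minor on rows k ∈ {0, 1}, columns (i,j) ∈ {(0,0), (0,1)} is det [[-9, -3], [24, -28]] = 324 ≠ 0, so this unfolding has rank ≥ 2; CP rank is at least every unfolding rank, so rank(T) ≥ 2. (Flattening ranks never certify an upper bound on CP rank; for that we must actually write T with 2 rank-1 terms.)
Upper bound — finding two terms. Write S_k = T[:,:,k] for the frontal slices: S₀ = [[-9, -3], [-27, -9]], S₁ = [[24, -28], [-36, 24]], S₂ = [[-12, 8], [0, -12]].
If T = a₁ (x) b₁ (x) c₁ + a₂ (x) b₂ (x) c₂ then each S_k = c₁[k]·a₁b₁ᵀ + c₂[k]·a₂b₂ᵀ. S₀ and S₁ are linearly independent, so a₁b₁ᵀ and a₂b₂ᵀ must span the same plane of matrices: they are the rank-1 matrices of the form x·S₀ + y·S₁.
det(x·S₀ + y·S₁) is −1296·xy − 432·y² = (-432)·(y)(3·x + y), vanishing at (x:y) = (1:0) and (1:-3).
M₁ = S₀ = [[-9, -3], [-27, -9]] = (-3)·[1, 3][3, 1]ᵀ and M₂ = S₀ − 3·S₁ = [[-81, 81], [81, -81]] = (-81)·[1, -1][1, -1]ᵀ, so take a₁ = [1, 3], b₁ = [3, 1], a₂ = [1, -1], b₂ = [1, -1].
Each slice is an integer combination of E₁ = a₁b₁ᵀ and E₂ = a₂b₂ᵀ: S₀ = −3·E₁, S₁ = −E₁ + 27·E₂, S₂ = −E₁ − 9·E₂; reading off coefficients, c₁ = [-3, -1, -1] and c₂ = [0, 27, -9].
Hence T = [1, 3] (x) [3, 1] (x) [-3, -1, -1] + [1, -1] (x) [1, -1] (x) [0, 27, -9], so rank(T) ≤ 2.
These bounds meet, so rank(T) = 2.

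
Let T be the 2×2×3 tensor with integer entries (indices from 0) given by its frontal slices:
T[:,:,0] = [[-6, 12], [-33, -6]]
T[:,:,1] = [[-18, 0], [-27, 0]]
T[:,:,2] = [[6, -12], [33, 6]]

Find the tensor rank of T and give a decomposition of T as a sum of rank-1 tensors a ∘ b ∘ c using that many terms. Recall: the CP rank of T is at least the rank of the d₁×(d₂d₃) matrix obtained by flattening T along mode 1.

Lower bound: the mode-1 unfolding of T (rows indexed by i, columns by (j,k) = (0,0), (0,1), (0,2), (1,0), (1,1), (1,2)) is [[-6, -18, 6, 12, 0, -12], [-33, -27, 33, -6, 0, 6]].
There the 2×2 minor on rows i ∈ {0, 1}, columns (j,k) ∈ {(0,0), (0,1)} is det [[-6, -18], [-33, -27]] = -432 ≠ 0, so this unfolding has rank ≥ 2; CP rank is at least every unfolding rank, so rank(T) ≥ 2. (Flattening ranks never certify an upper bound on CP rank; for that we must actually write T with 2 rank-1 terms.)
Upper bound — finding two terms. Write S_k = T[:,:,k] for the frontal slices: S₀ = [[-6, 12], [-33, -6]], S₁ = [[-18, 0], [-27, 0]], S₂ = [[6, -12], [33, 6]].
If T = a₁ ∘ b₁ ∘ c₁ + a₂ ∘ b₂ ∘ c₂ then each S_k = c₁[k]·a₁b₁ᵀ + c₂[k]·a₂b₂ᵀ. S₀ and S₁ are linearly independent, so a₁b₁ᵀ and a₂b₂ᵀ must span the same plane of matrices: they are the rank-1 matrices of the form x·S₀ + y·S₁.
det(x·S₀ + y·S₁) is 432·x² + 432·xy = 432·(x + y)(x), vanishing at (x:y) = (1:-1) and (0:1).
M₁ = S₀ − S₁ = [[12, 12], [-6, -6]] = 6·(2, -1)(1, 1)ᵀ and M₂ = S₁ = [[-18, 0], [-27, 0]] = (-9)·(2, 3)(1, 0)ᵀ, so take a₁ = (2, -1), b₁ = (1, 1), a₂ = (2, 3), b₂ = (1, 0).
Each slice is an integer combination of E₁ = a₁b₁ᵀ and E₂ = a₂b₂ᵀ: S₀ = 6·E₁ − 9·E₂, S₁ = −9·E₂, S₂ = −6·E₁ + 9·E₂; reading off coefficients, c₁ = (6, 0, -6) and c₂ = (-9, -9, 9).
Hence T = (2, -1) ∘ (1, 1) ∘ (6, 0, -6) + (2, 3) ∘ (1, 0) ∘ (-9, -9, 9), so rank(T) ≤ 2.
These bounds meet, so rank(T) = 2.

rank(T) = 2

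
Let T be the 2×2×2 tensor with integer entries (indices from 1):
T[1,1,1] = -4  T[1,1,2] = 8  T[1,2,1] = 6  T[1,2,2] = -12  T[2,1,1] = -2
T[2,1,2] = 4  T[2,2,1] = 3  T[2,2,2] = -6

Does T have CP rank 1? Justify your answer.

If T = a (x) b (x) c then every fibre of T is a multiple of the corresponding factor, so read the factors off the fibres through the nonzero entry T[1,1,1] = -4.
The mode-1 fibre T[:,1,1] = [-4, -2] gives a = [2, 1] (primitive direction); the mode-2 fibre T[1,:,1] = [-4, 6] gives b = [2, -3]; then c[k] = T[1,1,k] / (a[1]·b[1]) = [-4, 8] / 4 = [-1, 2].
Expanding [2, 1] (x) [2, -3] (x) [-1, 2] reproduces all 8 entries of T, so T = [2, 1] (x) [2, -3] (x) [-1, 2] and rank(T) ≤ 1.
Equivalently every frontal slice T[:,:,k] is c[k] times the rank-1 matrix [2, 1] (x) [2, -3]. So T has rank 1 (it is nonzero).

Yes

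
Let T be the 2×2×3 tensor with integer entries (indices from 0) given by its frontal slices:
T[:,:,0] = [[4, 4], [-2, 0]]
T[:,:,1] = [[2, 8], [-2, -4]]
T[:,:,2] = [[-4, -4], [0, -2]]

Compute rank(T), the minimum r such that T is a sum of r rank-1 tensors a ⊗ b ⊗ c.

3

Lower bound: the mode-3 unfolding of T (rows indexed by k, columns by (i,j) = (0,0), (0,1), (1,0), (1,1)) is [[4, 4, -2, 0], [2, 8, -2, -4], [-4, -4, 0, -2]].
There the 3×3 minor on rows k ∈ {0, 1, 2}, columns (i,j) ∈ {(0,0), (0,1), (1,0)} is det [[4, 4, -2], [2, 8, -2], [-4, -4, 0]] = -48 ≠ 0, so this unfolding has rank ≥ 3; CP rank is at least every unfolding rank, so rank(T) ≥ 3. (This is only a lower bound: in general the CP rank may exceed every unfolding rank, so we still need to exhibit 3 rank-1 terms summing to T.)
Upper bound: T is a sum of 3 rank-1 terms, T = [0, 1] ⊗ [1, 1] ⊗ [-2, -2, 0] + [1, 0] ⊗ [1, 2] ⊗ [4, 2, -4] + [2, -1] ⊗ [0, 1] ⊗ [-2, 2, 2] (one valid choice — decompositions are not unique — normalised so each a, b is primitive with positive first nonzero entry; check it by expanding all entries), so rank(T) ≤ 3.
These bounds meet, so rank(T) = 3.
Check entry T[0,1,0] = 4: (0)·(1)·(-2) + (1)·(2)·(4) + (2)·(1)·(-2) = 4.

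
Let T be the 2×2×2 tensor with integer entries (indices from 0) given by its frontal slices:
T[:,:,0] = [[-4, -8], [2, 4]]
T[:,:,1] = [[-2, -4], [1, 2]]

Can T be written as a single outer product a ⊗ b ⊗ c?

If T = a ⊗ b ⊗ c then every fibre of T is a multiple of the corresponding factor, so read the factors off the fibres through the nonzero entry T[0,0,0] = -4.
The mode-1 fibre T[:,0,0] = [-4, 2] gives a = [2, -1] (primitive direction); the mode-2 fibre T[0,:,0] = [-4, -8] gives b = [1, 2]; then c[k] = T[0,0,k] / (a[0]·b[0]) = [-4, -2] / 2 = [-2, -1].
Expanding [2, -1] ⊗ [1, 2] ⊗ [-2, -1] reproduces all 8 entries of T, so T = [2, -1] ⊗ [1, 2] ⊗ [-2, -1] and rank(T) ≤ 1.
Equivalently every frontal slice T[:,:,k] is c[k] times the rank-1 matrix [2, -1] ⊗ [1, 2]. So T has rank 1 (it is nonzero).

Yes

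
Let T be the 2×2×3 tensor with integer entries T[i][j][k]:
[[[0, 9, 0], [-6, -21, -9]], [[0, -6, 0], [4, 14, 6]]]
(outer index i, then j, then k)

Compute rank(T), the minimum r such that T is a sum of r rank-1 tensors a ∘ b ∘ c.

2

Lower bound: in the mode-3 unfolding of T (rows indexed by k, columns by (i,j)) the 2×2 minor on rows k ∈ {0, 1}, columns (i,j) ∈ {(0,0), (0,1)} is det [[0, -6], [9, -21]] = 54 ≠ 0, so that unfolding has rank ≥ 2 and hence rank(T) ≥ 2 (CP rank is at least every unfolding rank, though it can be larger).
Upper bound: T[i,:,:] = a[i]·M for every slice, with a = [3, -2] and M = [[0, 3, 0], [-2, -7, -3]] (rows j, columns k).
Splitting M by its rows (j = 0, 1), M = [1, 0][0, 3, 0]ᵀ + [0, 1][-2, -7, -3]ᵀ.
Hence T = [3, -2] ∘ [1, 0] ∘ [0, 3, 0] + [3, -2] ∘ [0, 1] ∘ [-2, -7, -3], so rank(T) ≤ 2.
These bounds meet, so rank(T) = 2.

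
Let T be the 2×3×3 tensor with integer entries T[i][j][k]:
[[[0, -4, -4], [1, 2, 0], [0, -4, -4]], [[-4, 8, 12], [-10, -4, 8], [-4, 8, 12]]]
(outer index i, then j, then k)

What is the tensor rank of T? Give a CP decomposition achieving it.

rank(T) = 3

Lower bound: in the mode-3 unfolding of T (rows indexed by k, columns by (i,j)) the 3×3 minor on rows k ∈ {0, 1, 2}, columns (i,j) ∈ {(0,0), (0,1), (1,0)} is det [[0, 1, -4], [-4, 2, 8], [-4, 0, 12]] = -16 ≠ 0, so that unfolding has rank ≥ 3 and hence rank(T) ≥ 3 (CP rank is at least every unfolding rank, though it can be larger).
Upper bound: T is a sum of 3 rank-1 terms, T = (0, 1) ⊗ (1, 2, 1) ⊗ (-4, 0, 4) + (1, -2) ⊗ (1, 0, 1) ⊗ (2, 0, -4) + (1, -2) ⊗ (2, -1, 2) ⊗ (-1, -2, 0) (one valid choice — decompositions are not unique — normalised so each a, b is primitive with positive first nonzero entry; check it by expanding all entries), so rank(T) ≤ 3.
These bounds meet, so rank(T) = 3.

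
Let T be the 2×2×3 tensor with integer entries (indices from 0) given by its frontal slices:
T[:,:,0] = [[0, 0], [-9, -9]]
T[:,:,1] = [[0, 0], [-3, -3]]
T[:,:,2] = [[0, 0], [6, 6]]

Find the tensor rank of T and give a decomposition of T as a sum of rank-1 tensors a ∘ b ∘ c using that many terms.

Lower bound: T ≠ 0 (e.g. T[1,0,0] = -9), so rank(T) ≥ 1.
Upper bound: if T = a ∘ b ∘ c then every fibre of T is a multiple of the corresponding factor, so read the factors off the fibres through the nonzero entry T[1,0,0] = -9.
The mode-1 fibre T[:,0,0] = [0, -9] gives a = [0, 1] (primitive direction); the mode-2 fibre T[1,:,0] = [-9, -9] gives b = [1, 1]; then c[k] = T[1,0,k] / (a[1]·b[0]) = [-9, -3, 6] / 1 = [-9, -3, 6].
Expanding [0, 1] ∘ [1, 1] ∘ [-9, -3, 6] reproduces all 12 entries of T, so T = [0, 1] ∘ [1, 1] ∘ [-9, -3, 6] and rank(T) ≤ 1.
These bounds meet, so rank(T) = 1.
Check entry T[1,1,2] = 6: (1)·(1)·(6) = 6.

rank(T) = 1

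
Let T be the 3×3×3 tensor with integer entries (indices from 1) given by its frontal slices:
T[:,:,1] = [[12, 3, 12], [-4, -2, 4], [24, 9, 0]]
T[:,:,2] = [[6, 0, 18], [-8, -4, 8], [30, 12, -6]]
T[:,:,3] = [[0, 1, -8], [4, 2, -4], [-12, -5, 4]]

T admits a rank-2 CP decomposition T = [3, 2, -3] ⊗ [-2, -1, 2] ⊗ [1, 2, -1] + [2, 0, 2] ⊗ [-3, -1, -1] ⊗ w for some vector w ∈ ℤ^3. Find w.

w = [-3, -3, 1]

Subtract the known terms from T to get the rank-1 residual R = [2, 0, 2] ⊗ [-3, -1, -1] ⊗ w, so R[i,j,k] = a[i]·b[j]·w[k]. Pick indices with nonzero a[1]·b[1] = (2)·(-3) = -6. Only the fibre through (1,1,·) is needed: R[1,1,:] = T[1,1,:] − Σₗ aₗ[1]bₗ[1]cₗ = [12, 6, 0] − (3)·(-2)·[1, 2, -1] = [18, 18, -6]. Then w[k] = R[1,1,k] / -6 for each k, giving w = [18, 18, -6] / -6 = [-3, -3, 1].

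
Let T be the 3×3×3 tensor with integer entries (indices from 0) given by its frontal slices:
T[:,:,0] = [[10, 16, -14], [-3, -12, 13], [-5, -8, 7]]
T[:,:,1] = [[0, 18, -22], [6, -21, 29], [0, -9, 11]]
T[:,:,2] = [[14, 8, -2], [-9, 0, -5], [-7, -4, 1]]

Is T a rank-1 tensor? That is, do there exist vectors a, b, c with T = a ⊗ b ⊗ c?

The mode-3 unfolding of T (rows indexed by k, columns by (i,j) = (0,0), (0,1), (0,2), (1,0), (1,1), (1,2), (2,0), (2,1), (2,2)) is [[10, 16, -14, -3, -12, 13, -5, -8, 7], [0, 18, -22, 6, -21, 29, 0, -9, 11], [14, 8, -2, -9, 0, -5, -7, -4, 1]].
There the 2×2 minor on rows k ∈ {0, 1}, columns (i,j) ∈ {(0,0), (0,1)} is det [[10, 16], [0, 18]] = 180 ≠ 0, so this unfolding has rank ≥ 2; CP rank is at least every unfolding rank, so rank(T) ≥ 2.
In particular rank(T) ≥ 2 > 1, so T is not rank-1.

No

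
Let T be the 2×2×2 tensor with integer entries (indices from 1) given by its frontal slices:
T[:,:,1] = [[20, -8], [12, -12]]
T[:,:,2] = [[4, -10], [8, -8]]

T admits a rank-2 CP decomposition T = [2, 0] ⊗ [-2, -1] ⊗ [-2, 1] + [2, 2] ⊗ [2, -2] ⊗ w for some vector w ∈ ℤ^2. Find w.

Subtract the known terms from T to get the rank-1 residual R = [2, 2] ⊗ [2, -2] ⊗ w, so R[i,j,k] = a[i]·b[j]·w[k]. Pick indices with nonzero a[1]·b[1] = (2)·(2) = 4. Only the fibre through (1,1,·) is needed: R[1,1,:] = T[1,1,:] − Σₗ aₗ[1]bₗ[1]cₗ = [20, 4] − (2)·(-2)·[-2, 1] = [12, 8]. Then w[k] = R[1,1,k] / 4 for each k, giving w = [12, 8] / 4 = [3, 2].

w = [3, 2]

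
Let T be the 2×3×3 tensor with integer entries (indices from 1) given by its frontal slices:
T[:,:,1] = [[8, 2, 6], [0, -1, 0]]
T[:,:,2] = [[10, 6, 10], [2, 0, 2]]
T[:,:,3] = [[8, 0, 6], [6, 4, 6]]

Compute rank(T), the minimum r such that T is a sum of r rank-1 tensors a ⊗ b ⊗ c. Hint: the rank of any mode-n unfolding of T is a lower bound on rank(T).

3

Lower bound: in the mode-3 unfolding of T (rows indexed by k, columns by (i,j)) the 3×3 minor on rows k ∈ {1, 2, 3}, columns (i,j) ∈ {(1,1), (1,2), (1,3)} is det [[8, 2, 6], [10, 6, 10], [8, 0, 6]] = 40 ≠ 0, so that unfolding has rank ≥ 3 and hence rank(T) ≥ 3 (CP rank is at least every unfolding rank, though it can be larger).
Upper bound: T is a sum of 3 rank-1 terms, T = [1, -1] ⊗ [1, 1, 1] ⊗ [2, 2, -2] + [1, 0] ⊗ [1, -1, 0] ⊗ [2, 0, 2] + [2, 1] ⊗ [2, 1, 2] ⊗ [1, 2, 2] (written with every a and b primitive with positive leading entry and the scale carried by c; CP decompositions are not unique, and this one is verified by expanding entrywise), so rank(T) ≤ 3.
These bounds meet, so rank(T) = 3.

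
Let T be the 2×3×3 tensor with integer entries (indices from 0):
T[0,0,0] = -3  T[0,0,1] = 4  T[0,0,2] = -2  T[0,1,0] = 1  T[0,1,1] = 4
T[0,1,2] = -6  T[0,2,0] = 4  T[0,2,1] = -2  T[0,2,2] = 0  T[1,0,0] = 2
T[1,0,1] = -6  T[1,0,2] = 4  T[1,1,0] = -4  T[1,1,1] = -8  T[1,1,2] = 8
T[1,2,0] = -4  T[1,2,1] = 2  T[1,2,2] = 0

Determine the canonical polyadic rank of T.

3

Lower bound: the mode-2 unfolding of T (rows indexed by j, columns by (i,k) = (0,0), (0,1), (0,2), (1,0), (1,1), (1,2)) is [[-3, 4, -2, 2, -6, 4], [1, 4, -6, -4, -8, 8], [4, -2, 0, -4, 2, 0]].
There the 3×3 minor on rows j ∈ {0, 1, 2}, columns (i,k) ∈ {(0,0), (0,1), (0,2)} is det [[-3, 4, -2], [1, 4, -6], [4, -2, 0]] = -24 ≠ 0, so this unfolding has rank ≥ 3; CP rank is at least every unfolding rank, so rank(T) ≥ 3. (Unfolding ranks only ever bound the CP rank from below — rank(T) can be strictly larger than all of them — so the matching upper bound has to come from an explicit 3-term decomposition.)
Upper bound: T is a sum of 3 rank-1 terms, T = (1, -2) ⊗ (1, 2, 0) ⊗ (1, 2, -2) + (1, -1) ⊗ (1, 0, -1) ⊗ (-4, 2, 0) + (1, 0) ⊗ (0, 1, 0) ⊗ (-1, 0, -2) (written with every a and b primitive with positive leading entry and the scale carried by c; CP decompositions are not unique, and this one is verified by expanding entrywise), so rank(T) ≤ 3.
These bounds meet, so rank(T) = 3.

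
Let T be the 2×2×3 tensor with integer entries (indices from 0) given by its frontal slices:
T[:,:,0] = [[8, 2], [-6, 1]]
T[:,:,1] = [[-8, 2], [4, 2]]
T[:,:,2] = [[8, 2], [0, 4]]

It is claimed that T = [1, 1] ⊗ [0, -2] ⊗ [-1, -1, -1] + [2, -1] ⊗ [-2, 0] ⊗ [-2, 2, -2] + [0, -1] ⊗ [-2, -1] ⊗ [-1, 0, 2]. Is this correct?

Yes

Reconstruct entrywise from the claimed factors. For example, T[1,0,1] = 4 and Σₗ aₗ[1]bₗ[0]cₗ[1] = (1)·(0)·(-1) + (-1)·(-2)·(2) + (-1)·(-2)·(0) = 4; checking all 12 entries, every one matches. The claim holds.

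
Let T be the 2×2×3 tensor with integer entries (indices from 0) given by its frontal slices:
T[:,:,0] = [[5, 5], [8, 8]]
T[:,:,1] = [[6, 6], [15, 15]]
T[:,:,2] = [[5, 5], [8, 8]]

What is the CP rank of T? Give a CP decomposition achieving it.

Lower bound: the mode-1 unfolding of T (rows indexed by i, columns by (j,k) = (0,0), (0,1), (0,2), (1,0), (1,1), (1,2)) is [[5, 6, 5, 5, 6, 5], [8, 15, 8, 8, 15, 8]].
There the 2×2 minor on rows i ∈ {0, 1}, columns (j,k) ∈ {(0,0), (0,1)} is det [[5, 6], [8, 15]] = 27 ≠ 0, so this unfolding has rank ≥ 2; CP rank is at least every unfolding rank, so rank(T) ≥ 2. (Flattening ranks never certify an upper bound on CP rank; for that we must actually write T with 2 rank-1 terms.)
Upper bound — finding two terms. Every mode-2 slice of T is a multiple of one matrix: T[:,j,:] = b[j]·M with b = [1, 1] and M = [[5, 6, 5], [8, 15, 8]] (rows indexed by i, columns by k). So it suffices to write M as a sum of two rank-1 matrices.
Splitting M by its rows (i = 0, 1), M = [1, 0][5, 6, 5]ᵀ + [0, 1][8, 15, 8]ᵀ.
Hence T = [1, 0] ⊗ [1, 1] ⊗ [5, 6, 5] + [0, 1] ⊗ [1, 1] ⊗ [8, 15, 8], so rank(T) ≤ 2.
These bounds meet, so rank(T) = 2.

rank(T) = 2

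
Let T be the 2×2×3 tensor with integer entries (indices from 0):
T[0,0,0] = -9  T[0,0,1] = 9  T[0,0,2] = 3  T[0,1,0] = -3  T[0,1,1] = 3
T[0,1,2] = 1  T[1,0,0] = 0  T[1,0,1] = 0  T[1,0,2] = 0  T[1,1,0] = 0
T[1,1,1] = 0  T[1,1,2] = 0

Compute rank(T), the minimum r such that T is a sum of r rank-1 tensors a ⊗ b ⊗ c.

1

Lower bound: T ≠ 0 (e.g. T[0,0,0] = -9), so rank(T) ≥ 1.
Upper bound: if T = a ⊗ b ⊗ c then every fibre of T is a multiple of the corresponding factor, so read the factors off the fibres through the nonzero entry T[0,0,0] = -9.
The mode-1 fibre T[:,0,0] = [-9, 0] gives a = (1, 0) (primitive direction); the mode-2 fibre T[0,:,0] = [-9, -3] gives b = (3, 1); then c[k] = T[0,0,k] / (a[0]·b[0]) = [-9, 9, 3] / 3 = (-3, 3, 1).
Expanding (1, 0) ⊗ (3, 1) ⊗ (-3, 3, 1) reproduces all 12 entries of T, so T = (1, 0) ⊗ (3, 1) ⊗ (-3, 3, 1) and rank(T) ≤ 1.
These bounds meet, so rank(T) = 1.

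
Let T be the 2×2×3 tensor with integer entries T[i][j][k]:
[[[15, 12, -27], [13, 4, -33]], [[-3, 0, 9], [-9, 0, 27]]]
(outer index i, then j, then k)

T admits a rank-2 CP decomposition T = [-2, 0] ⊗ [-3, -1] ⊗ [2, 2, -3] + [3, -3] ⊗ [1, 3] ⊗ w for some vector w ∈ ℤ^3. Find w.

w = [1, 0, -3]

Subtract the known terms from T to get the rank-1 residual R = [3, -3] ⊗ [1, 3] ⊗ w, so R[i,j,k] = a[i]·b[j]·w[k]. Pick indices with nonzero a[0]·b[0] = (3)·(1) = 3. Only the fibre through (0,0,·) is needed: R[0,0,:] = T[0,0,:] − Σₗ aₗ[0]bₗ[0]cₗ = [15, 12, -27] − (-2)·(-3)·[2, 2, -3] = [3, 0, -9]. Then w[k] = R[0,0,k] / 3 for each k, giving w = [3, 0, -9] / 3 = [1, 0, -3].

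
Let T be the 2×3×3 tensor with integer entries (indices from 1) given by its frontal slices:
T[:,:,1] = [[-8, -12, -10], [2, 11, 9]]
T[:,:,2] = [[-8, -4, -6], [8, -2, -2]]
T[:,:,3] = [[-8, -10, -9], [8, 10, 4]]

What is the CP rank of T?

Lower bound: in the mode-2 unfolding of T (rows indexed by j, columns by (i,k)) the 3×3 minor on rows j ∈ {1, 2, 3}, columns (i,k) ∈ {(1,1), (1,2), (2,1)} is det [[-8, -8, 2], [-12, -4, 11], [-10, -6, 9]] = -160 ≠ 0, so that unfolding has rank ≥ 3 and hence rank(T) ≥ 3 (CP rank is at least every unfolding rank, though it can be larger).
Upper bound: T is a sum of 3 rank-1 terms, T = [0, 1] ∘ [2, 1, -1] ∘ [-1, 2, 2] + [1, -2] ∘ [0, 2, 1] ∘ [-2, 2, -1] + [2, -1] ∘ [1, 1, 1] ∘ [-4, -4, -4] (one valid choice — decompositions are not unique — normalised so each a, b is primitive with positive first nonzero entry; check it by expanding all entries), so rank(T) ≤ 3.
These bounds meet, so rank(T) = 3.

3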